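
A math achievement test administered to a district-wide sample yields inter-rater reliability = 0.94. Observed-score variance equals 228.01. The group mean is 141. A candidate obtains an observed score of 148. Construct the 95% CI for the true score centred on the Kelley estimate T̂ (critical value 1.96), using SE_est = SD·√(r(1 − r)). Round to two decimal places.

SD = √228.01 = 15.1000
T̂ = r·X + (1 − r)·M = 0.9400·148 + 0.0600·141 = 139.1200 + 8.4600 ≈ 147.5800
SE_est = 15.1000·√(0.9400·0.0600) ≈ 3.5861
95% CI: 147.5800 ± 7.0287 ≈ (140.5513, 154.6087)

[140.55, 154.61]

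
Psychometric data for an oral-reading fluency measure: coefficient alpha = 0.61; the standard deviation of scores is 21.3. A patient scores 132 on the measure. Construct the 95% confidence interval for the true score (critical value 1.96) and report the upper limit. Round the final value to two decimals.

SEM = 21.300 × √(1 − 0.610) = 21.300 × √0.390 ≈ 21.300 × 0.624 ≈ 13.302
1.96 × SEM ≈ 26.072
Upper limit = 132 + 26.072 ≈ 158.072

158.07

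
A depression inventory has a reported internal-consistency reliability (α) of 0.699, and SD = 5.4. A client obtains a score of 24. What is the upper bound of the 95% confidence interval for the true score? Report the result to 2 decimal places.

29.81

SEM = 5.40000×√(1 − 0.69900) ≃ 2.96263
Margin = 1.96 × 2.96263 ≃ 5.80675
Upper limit = 24 + 5.80675 ≃ 29.80675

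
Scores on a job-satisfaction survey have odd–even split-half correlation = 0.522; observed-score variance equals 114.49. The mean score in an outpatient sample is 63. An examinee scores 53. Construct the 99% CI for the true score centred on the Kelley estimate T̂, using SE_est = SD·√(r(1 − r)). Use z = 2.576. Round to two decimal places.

[43.35, 68.93]

σ = 114.49^(1/2) = 10.70000
r_full = 2·0.522 / (1 + 0.522) ≃ 0.68594
T̂ = r·X + (1 − r)·M = 0.68594*53 + 0.31406*63 ≃ 36.35480 + 19.78581 ≃ 56.14060
SE_est = SD * √(r(1 − r)) = 10.70000 * √0.21543 ≃ 10.70000 * 0.46414 ≃ 4.96630
99% CI: 56.14060 ± 12.79320 ≃ (43.34740, 68.93380)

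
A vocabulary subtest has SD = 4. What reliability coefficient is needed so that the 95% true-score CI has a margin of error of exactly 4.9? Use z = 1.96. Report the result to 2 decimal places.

Required SEM = 4.9 / 1.96 ≈ 2.500
r = 1 − (SEM / SD)² = 1 − (2.500 / 4)² ≈ 1 − 0.391 ≈ 0.609

0.61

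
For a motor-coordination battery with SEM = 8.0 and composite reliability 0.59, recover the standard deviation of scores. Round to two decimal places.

σ = SEM·(1 − r)^(−1/2) ≈ 8.0·1.562 ≈ 12.494

12.49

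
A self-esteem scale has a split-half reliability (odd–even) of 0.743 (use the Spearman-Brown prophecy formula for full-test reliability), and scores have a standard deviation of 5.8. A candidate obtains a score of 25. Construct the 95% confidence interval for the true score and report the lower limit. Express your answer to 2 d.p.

Full-length reliability (Spearman-Brown) = 2(0.743)/(1+0.743) ≃ 0.8526
The standard error of measurement is 5.8000·√(1 − 0.8526) ≃ 5.8000·0.3840 ≃ 2.2271.
1.96 · SEM ≃ 4.3652
Lower bound: 25 − 4.3652 = 20.6348

20.63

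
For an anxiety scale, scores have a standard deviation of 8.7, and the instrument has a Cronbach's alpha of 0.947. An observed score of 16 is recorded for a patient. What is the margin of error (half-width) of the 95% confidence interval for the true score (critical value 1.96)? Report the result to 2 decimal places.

3.93

The standard error of measurement is 8.700·√(1 − 0.947) ≃ 8.700·0.230 ≃ 2.003.
1.96 · SEM ≃ 3.926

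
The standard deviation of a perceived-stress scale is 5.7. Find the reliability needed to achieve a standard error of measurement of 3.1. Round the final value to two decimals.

r = 1 − (3.1000/5.7)² ≈ 1 − 0.2958 ≈ 0.7042

0.70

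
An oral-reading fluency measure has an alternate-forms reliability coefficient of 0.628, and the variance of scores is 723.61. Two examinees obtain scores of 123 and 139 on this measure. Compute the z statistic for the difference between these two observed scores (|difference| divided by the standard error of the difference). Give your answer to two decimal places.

0.69

σ = 723.61^(1/2) = 26.900
SEM = 26.900 × √(1 − 0.628) = 26.900 × √0.372 ≈ 26.900 × 0.610 ≈ 16.407
SE_diff = √2 × SEM ≈ 23.203
z = |123 − 139| / 23.203 = 16 / 23.203 ≈ 0.690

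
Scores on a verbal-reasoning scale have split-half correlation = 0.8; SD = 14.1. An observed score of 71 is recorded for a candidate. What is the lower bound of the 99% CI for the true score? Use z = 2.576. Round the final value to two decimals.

Spearman-Brown: r = 2(0.8) / (1 + 0.8) = 1.60000 / 1.80000 ≃ 0.88889
SEM = 14.10000 × √(1 − 0.88889) = 14.10000 × √0.11111 ≃ 14.10000 × 0.33333 ≃ 4.70000
2.576 × SEM ≃ 12.10720
Lower limit = 71 − 12.10720 ≃ 58.89280

58.89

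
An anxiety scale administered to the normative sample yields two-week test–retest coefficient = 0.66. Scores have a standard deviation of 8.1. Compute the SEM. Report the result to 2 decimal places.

SEM = 8.1000×√(1 − 0.6600) ≈ 4.7231

4.72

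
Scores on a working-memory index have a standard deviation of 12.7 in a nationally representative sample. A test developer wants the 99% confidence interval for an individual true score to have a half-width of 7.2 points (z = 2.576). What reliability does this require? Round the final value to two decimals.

0.95

SEM needed = half-width / z = 7.2/2.576 ≃ 2.7950
r = 1 − (SEM / SD)² = 1 − (2.7950 / 12.7)² ≃ 1 − 0.0484 ≃ 0.9516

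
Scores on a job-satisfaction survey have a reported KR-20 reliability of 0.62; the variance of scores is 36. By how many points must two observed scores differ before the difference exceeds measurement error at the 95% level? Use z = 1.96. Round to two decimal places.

SD = √36 = 6.0000
SEM = 6.0000*√(1 − 0.6200) ≈ 3.6986
SE_diff = √2 * SEM ≈ 5.2307
Smallest detectable difference = 1.96*5.2307 ≈ 10.2521

10.25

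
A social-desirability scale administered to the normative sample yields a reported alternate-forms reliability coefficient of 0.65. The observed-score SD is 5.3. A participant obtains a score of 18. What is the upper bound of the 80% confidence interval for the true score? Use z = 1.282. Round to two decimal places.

The standard error of measurement is 5.300×√(1 − 0.650) ≈ 5.300×0.592 ≈ 3.136.
1.282 × SEM ≈ 4.020
Upper bound: 18 + 4.020 = 22.020

22.02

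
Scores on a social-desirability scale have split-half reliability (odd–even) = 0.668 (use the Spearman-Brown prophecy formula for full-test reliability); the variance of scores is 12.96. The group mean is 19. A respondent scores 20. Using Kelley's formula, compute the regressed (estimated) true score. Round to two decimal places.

r_full = 2·0.668 / (1 + 0.668) ≈ 0.80096
T̂ = r·X + (1 − r)·M = 0.80096×20 + 0.19904×19 ≈ 16.01918 + 3.78177 ≈ 19.80096

19.80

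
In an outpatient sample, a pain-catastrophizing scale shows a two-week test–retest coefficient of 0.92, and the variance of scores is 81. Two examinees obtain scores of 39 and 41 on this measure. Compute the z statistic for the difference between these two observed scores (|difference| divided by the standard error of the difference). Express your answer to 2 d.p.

0.56

SD = √81 = 9.000
SEM = 9.000 × √(1 − 0.920) = 9.000 × √0.080 ≃ 9.000 × 0.283 ≃ 2.546
Standard error of the difference = 2.546·√2 ≃ 3.600
z = 2 / 3.600 ≃ 0.556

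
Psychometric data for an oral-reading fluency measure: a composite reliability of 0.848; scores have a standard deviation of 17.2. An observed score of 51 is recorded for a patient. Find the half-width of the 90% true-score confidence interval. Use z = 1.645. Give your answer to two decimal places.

SEM = 17.200 * √(1 − 0.848) = 17.200 * √0.152 ≈ 17.200 * 0.390 ≈ 6.706
Half-width = 1.645*6.706 ≈ 11.031

11.03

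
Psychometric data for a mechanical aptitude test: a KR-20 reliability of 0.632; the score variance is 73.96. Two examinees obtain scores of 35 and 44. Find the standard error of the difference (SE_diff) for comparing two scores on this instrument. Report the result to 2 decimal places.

7.38

σ = 73.96^(1/2) = 8.6000
The standard error of measurement is 8.6000·√(1 − 0.6320) ≃ 8.6000·0.6066 ≃ 5.2170.
SE_diff = SEM · √2 ≃ 5.2170 · 1.4142 ≃ 7.3780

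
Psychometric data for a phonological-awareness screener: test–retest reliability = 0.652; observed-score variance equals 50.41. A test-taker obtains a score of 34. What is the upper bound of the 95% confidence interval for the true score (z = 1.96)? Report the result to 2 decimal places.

SD = √50.41 = 7.100
SEM = 7.100*√(1 − 0.652) ≈ 4.188
Margin = 1.96 * 4.188 ≈ 8.209
Upper limit = 34 + 8.209 ≈ 42.209

42.21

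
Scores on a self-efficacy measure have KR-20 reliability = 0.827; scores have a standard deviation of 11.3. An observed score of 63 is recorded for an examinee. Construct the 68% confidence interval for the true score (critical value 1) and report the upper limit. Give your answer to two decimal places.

67.70

SEM = 11.300×√(1 − 0.827) ≈ 4.700
Margin = 1 × 4.700 ≈ 4.700
Upper bound: 63 + 4.700 = 67.700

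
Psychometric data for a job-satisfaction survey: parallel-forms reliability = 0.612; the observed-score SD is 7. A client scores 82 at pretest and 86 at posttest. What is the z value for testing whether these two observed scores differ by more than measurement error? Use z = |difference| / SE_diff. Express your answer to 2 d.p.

SEM = 7.000 · √(1 − 0.612) = 7.000 · √0.388 ≃ 7.000 · 0.623 ≃ 4.360
SE_diff = √2 · SEM ≃ 6.166
z = 4 / 6.166 ≃ 0.649

0.65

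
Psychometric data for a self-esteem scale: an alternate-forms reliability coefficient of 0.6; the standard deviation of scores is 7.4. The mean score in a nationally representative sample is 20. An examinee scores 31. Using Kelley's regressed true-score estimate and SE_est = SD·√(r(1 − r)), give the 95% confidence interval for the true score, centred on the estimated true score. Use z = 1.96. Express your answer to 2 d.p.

[19.49, 33.71]

Estimated true score = 0.6000*31 + (1 − 0.6000)*20 ≈ 26.6000
SE_est = 7.4000·√[r(1 − r)] ≈ 3.6252
95% CI: 26.6000 ± 7.1055 ≈ (19.4945, 33.7055)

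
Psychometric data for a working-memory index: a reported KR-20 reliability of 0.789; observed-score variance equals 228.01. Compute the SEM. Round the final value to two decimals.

SD = √228.01 ≃ 15.1000
SEM = 15.1000 × √(1 − 0.7890) = 15.1000 × √0.2110 ≃ 15.1000 × 0.4593 ≃ 6.9361

6.94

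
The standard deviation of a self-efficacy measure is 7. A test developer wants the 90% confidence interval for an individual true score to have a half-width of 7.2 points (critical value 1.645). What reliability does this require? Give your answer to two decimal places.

0.61

Required SEM = 7.2 / 1.645 ≃ 4.3769
r = 1 − (4.3769/7)² ≃ 1 − 0.3910 ≃ 0.6090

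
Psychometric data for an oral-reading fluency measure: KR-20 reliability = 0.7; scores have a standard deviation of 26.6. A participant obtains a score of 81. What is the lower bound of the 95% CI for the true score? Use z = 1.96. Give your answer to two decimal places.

SEM = 26.6000×√(1 − 0.7000) ≈ 14.5694
Margin = 1.96 × 14.5694 ≈ 28.5561
Lower limit = 81 − 28.5561 ≈ 52.4439

52.44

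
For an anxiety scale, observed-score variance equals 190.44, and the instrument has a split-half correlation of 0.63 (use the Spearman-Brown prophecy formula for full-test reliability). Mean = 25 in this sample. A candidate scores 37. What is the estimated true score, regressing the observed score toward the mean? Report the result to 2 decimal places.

Full-length reliability (Spearman-Brown) = 2(0.63)/(1+0.63) ≈ 0.7730
Estimated true score = 0.7730·37 + (1 − 0.7730)·25 ≈ 34.2761

34.28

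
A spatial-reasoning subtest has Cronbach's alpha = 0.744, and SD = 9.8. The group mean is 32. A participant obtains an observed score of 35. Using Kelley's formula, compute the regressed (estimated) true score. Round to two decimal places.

T̂ = 0.7440(35) + 0.2560(32) ≈ 34.2320

34.23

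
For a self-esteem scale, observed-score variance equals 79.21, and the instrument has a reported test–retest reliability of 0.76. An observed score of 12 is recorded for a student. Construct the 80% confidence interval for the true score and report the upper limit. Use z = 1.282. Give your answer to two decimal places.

σ = 79.21^(1/2) = 8.90000
SEM = 8.90000 * √(1 − 0.76000) = 8.90000 * √0.24000 ≈ 8.90000 * 0.48990 ≈ 4.36009
Half-width = 1.282*4.36009 ≈ 5.58964
Upper limit = 12 + 5.58964 ≈ 17.58964

17.59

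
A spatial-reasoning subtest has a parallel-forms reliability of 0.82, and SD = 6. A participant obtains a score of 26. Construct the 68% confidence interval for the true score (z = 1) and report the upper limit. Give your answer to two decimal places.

28.55

SEM = 6.0000 × √(1 − 0.8200) = 6.0000 × √0.1800 ≃ 6.0000 × 0.4243 ≃ 2.5456
Margin = 1 × 2.5456 ≃ 2.5456
Upper limit = 26 + 2.5456 ≃ 28.5456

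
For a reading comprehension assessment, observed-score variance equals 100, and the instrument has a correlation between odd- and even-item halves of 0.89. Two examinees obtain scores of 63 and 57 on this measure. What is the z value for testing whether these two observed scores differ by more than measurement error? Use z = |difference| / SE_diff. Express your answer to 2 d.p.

SD = √100 ≈ 10.000
Full-length reliability (Spearman-Brown) = 2(0.89)/(1+0.89) ≈ 0.942
SEM = 10.000·√(1 − 0.942) ≈ 2.412
SE_diff = √2 · SEM ≈ 3.412
z = 6 / 3.412 ≈ 1.759

1.76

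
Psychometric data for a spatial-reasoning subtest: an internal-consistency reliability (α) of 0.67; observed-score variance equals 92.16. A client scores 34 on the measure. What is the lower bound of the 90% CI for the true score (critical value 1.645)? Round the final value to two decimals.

24.93

SD = √92.16 = 9.6000
SEM = 9.6000 · √(1 − 0.6700) = 9.6000 · √0.3300 ≈ 9.6000 · 0.5745 ≈ 5.5148
Margin = 1.645 · 5.5148 ≈ 9.0718
Lower bound: 34 − 9.0718 = 24.9282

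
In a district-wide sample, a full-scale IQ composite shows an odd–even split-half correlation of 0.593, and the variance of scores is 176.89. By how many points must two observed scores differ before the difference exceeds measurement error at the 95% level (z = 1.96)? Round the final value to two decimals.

18.63

σ = 176.89^(1/2) = 13.30000
r_full = 2·0.593 / (1 + 0.593) ≈ 0.74451
SEM = 13.30000 * √(1 − 0.74451) = 13.30000 * √0.25549 ≈ 13.30000 * 0.50546 ≈ 6.72266
SE_diff = SEM * √2 ≈ 6.72266 * 1.41421 ≈ 9.50727
Minimum reliable difference = 1.96 * SE_diff ≈ 1.96 * 9.50727 ≈ 18.63425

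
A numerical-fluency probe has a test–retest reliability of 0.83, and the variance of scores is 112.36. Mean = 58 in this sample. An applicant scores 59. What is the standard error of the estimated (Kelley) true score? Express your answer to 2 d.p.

SD = √112.36 = 10.600
SE_est = 10.600·√(0.830·0.170) ≈ 3.982

3.98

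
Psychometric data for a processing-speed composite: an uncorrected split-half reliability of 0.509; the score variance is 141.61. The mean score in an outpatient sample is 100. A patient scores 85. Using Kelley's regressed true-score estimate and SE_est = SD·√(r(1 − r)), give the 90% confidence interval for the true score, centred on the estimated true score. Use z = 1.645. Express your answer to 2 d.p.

σ = 141.61^(1/2) = 11.9000
r_full = 2·0.509 / (1 + 0.509) ≃ 0.6746
T̂ = r·X + (1 − r)·M = 0.6746·85 + 0.3254·100 ≃ 57.3426 + 32.5381 ≃ 89.8807
SE_est = SD · √(r(1 − r)) = 11.9000 · √0.2195 ≃ 11.9000 · 0.4685 ≃ 5.5754
CI = 89.8807 ± 1.645 · 5.5754 → [80.7093, 99.0522]

[80.71, 99.05]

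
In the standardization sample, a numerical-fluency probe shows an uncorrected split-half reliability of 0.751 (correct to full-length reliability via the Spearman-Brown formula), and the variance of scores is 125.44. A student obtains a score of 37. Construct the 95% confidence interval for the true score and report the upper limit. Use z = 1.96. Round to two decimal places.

σ = 125.44^(1/2) = 11.2000
Full-length reliability (Spearman-Brown) = 2(0.751)/(1+0.751) ≈ 0.8578
SEM = 11.2000 × √(1 − 0.8578) = 11.2000 × √0.1422 ≈ 11.2000 × 0.3771 ≈ 4.2235
1.96 × SEM ≈ 8.2781
Upper bound: 37 + 8.2781 = 45.2781

45.28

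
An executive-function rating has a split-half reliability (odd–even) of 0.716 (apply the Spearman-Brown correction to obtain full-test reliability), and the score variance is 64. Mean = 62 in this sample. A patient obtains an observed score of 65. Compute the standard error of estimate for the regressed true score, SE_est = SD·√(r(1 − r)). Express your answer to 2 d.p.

2.97

σ = 64^(1/2) = 8.0000
Full-length reliability (Spearman-Brown) = 2(0.716)/(1+0.716) ≃ 0.8345
SE_est = SD * √(r(1 − r)) = 8.0000 * √0.1381 ≃ 8.0000 * 0.3716 ≃ 2.9731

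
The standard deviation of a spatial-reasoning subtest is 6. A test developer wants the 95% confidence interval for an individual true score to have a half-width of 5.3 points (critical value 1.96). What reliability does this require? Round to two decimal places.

SEM needed = half-width / z = 5.3/1.96 ≃ 2.7041
Required reliability = 1 − (SEM/SD)² = 1 − 0.2031 ≃ 0.7969

0.80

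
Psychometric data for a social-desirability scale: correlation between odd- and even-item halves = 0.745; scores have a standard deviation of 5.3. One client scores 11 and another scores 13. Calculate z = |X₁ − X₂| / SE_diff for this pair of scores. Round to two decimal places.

0.70

Full-length reliability (Spearman-Brown) = 2(0.745)/(1+0.745) ≈ 0.85387
SEM = 5.30000 * √(1 − 0.85387) = 5.30000 * √0.14613 ≈ 5.30000 * 0.38227 ≈ 2.02604
SE_diff = SEM * √2 ≈ 2.02604 * 1.41421 ≈ 2.86525
z = 2 / 2.86525 ≈ 0.69802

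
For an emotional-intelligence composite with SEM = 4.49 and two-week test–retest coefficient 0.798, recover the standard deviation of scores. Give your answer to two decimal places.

SD = SEM / √(1 − r) = 4.49 / √0.2020 ≈ 4.49 / 0.4494 ≈ 9.9901

9.99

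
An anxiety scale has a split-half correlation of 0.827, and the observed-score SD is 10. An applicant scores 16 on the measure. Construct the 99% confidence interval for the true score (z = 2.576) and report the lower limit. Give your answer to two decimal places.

8.07

r_full = 2·0.827 / (1 + 0.827) ≈ 0.9053
SEM = 10.0000*√(1 − 0.9053) ≈ 3.0772
2.576 * SEM ≈ 7.9268
Lower bound: 16 − 7.9268 = 8.0732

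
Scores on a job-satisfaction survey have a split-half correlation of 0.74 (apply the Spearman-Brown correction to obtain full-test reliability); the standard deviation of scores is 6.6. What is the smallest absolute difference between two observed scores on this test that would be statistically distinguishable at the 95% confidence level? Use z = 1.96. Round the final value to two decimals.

7.07

Full-length reliability (Spearman-Brown) = 2(0.74)/(1+0.74) ≃ 0.851
SEM = 6.600 × √(1 − 0.851) = 6.600 × √0.149 ≃ 6.600 × 0.387 ≃ 2.551
SE_diff = √2 × SEM ≃ 3.608
Minimum reliable difference = 1.96 × SE_diff ≃ 1.96 × 3.608 ≃ 7.072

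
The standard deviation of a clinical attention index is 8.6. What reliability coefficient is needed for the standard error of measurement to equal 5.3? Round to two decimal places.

r = 1 − (SEM / SD)² = 1 − (5.3000 / 8.6)² ≈ 1 − 0.3798 ≈ 0.6202

0.62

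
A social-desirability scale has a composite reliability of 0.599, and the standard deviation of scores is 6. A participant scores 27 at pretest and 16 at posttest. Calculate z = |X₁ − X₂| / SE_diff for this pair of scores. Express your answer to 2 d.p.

SEM = 6.000 × √(1 − 0.599) = 6.000 × √0.401 ≃ 6.000 × 0.633 ≃ 3.799
SE_diff = √2 × SEM ≃ 5.373
z = 11 / 5.373 ≃ 2.047

2.05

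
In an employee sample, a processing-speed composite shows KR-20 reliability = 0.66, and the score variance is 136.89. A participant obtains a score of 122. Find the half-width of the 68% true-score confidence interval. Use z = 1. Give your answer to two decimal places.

SD = √136.89 = 11.7000
SEM = 11.7000×√(1 − 0.6600) ≈ 6.8222
1 × SEM ≈ 6.8222

6.82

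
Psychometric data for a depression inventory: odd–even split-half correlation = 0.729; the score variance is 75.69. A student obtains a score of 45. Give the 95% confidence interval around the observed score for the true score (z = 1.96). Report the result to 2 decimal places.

SD = √75.69 ≈ 8.7000
Spearman-Brown: r = 2(0.729) / (1 + 0.729) = 1.4580 / 1.7290 ≈ 0.8433
The standard error of measurement is 8.7000×√(1 − 0.8433) ≈ 8.7000×0.3959 ≈ 3.4443.
Margin = 1.96 × 3.4443 ≈ 6.7509
Interval: (38.2491, 51.7509)

[38.25, 51.75]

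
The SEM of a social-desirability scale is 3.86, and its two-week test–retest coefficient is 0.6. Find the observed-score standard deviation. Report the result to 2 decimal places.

6.10

σ = SEM·(1 − r)^(−1/2) ≈ 3.86*1.58114 ≈ 6.10320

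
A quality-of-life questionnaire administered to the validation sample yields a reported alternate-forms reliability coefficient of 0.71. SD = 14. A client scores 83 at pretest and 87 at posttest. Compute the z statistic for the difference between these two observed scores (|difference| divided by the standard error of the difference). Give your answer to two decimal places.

0.38

SEM = 14.00000×√(1 − 0.71000) ≈ 7.53923
Standard error of the difference = 7.53923·√2 ≈ 10.66208
z = |83 − 87| / 10.66208 = 4 / 10.66208 ≈ 0.37516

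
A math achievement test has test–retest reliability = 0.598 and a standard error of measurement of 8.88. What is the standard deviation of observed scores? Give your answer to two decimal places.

14.01

σ = SEM·(1 − r)^(−1/2) ≃ 8.88·1.5772 ≃ 14.0055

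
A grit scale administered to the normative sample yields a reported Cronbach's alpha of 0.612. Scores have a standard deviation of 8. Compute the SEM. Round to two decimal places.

4.98

SEM = 8.00000 × √(1 − 0.61200) = 8.00000 × √0.38800 ≈ 8.00000 × 0.62290 ≈ 4.98317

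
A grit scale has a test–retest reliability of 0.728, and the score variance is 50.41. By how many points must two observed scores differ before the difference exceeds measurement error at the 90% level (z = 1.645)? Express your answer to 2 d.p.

σ = 50.41^(1/2) = 7.100
SEM = 7.100 · √(1 − 0.728) = 7.100 · √0.272 ≈ 7.100 · 0.522 ≈ 3.703
Standard error of the difference = 3.703·√2 ≈ 5.237
Smallest detectable difference = 1.645·5.237 ≈ 8.614

8.61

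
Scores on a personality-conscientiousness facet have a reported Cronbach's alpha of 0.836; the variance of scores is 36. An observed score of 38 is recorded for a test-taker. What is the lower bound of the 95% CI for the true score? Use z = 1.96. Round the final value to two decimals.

σ = 36^(1/2) = 6.000
SEM = 6.000·√(1 − 0.836) ≃ 2.430
Half-width = 1.96·2.430 ≃ 4.762
Lower limit = 38 − 4.762 ≃ 33.238

33.24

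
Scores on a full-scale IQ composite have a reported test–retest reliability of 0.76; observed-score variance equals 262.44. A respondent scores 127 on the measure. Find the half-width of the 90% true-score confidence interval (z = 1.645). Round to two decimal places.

σ = 262.44^(1/2) = 16.2000
SEM = 16.2000×√(1 − 0.7600) ≈ 7.9363
1.645 × SEM ≈ 13.0553

13.06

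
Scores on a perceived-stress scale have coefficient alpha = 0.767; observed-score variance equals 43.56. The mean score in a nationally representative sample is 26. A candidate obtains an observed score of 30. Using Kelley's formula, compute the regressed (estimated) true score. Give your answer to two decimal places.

T̂ = 0.767(30) + 0.233(26) ≈ 29.068

29.07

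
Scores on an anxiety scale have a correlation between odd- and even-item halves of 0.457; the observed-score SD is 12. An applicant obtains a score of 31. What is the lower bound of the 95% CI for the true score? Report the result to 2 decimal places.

16.64

Full-length reliability (Spearman-Brown) = 2(0.457)/(1+0.457) ≈ 0.62732
SEM = 12.00000 · √(1 − 0.62732) = 12.00000 · √0.37268 ≈ 12.00000 · 0.61048 ≈ 7.32574
1.96 · SEM ≈ 14.35845
Lower bound: 31 − 14.35845 = 16.64155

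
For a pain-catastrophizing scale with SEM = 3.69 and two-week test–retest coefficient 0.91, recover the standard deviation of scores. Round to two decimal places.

12.30

SD = 3.69 / √(1 − 0.91) ≈ 12.3000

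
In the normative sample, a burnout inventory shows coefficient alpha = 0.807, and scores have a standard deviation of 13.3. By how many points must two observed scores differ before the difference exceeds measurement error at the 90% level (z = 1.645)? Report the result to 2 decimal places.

The standard error of measurement is 13.300×√(1 − 0.807) ≈ 13.300×0.439 ≈ 5.843.
Standard error of the difference = 5.843·√2 ≈ 8.263
Smallest detectable difference = 1.645×8.263 ≈ 13.593

13.59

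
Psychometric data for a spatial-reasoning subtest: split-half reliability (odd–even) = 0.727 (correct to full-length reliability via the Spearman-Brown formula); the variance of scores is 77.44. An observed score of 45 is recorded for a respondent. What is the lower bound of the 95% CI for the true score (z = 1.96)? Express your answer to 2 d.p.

38.14

σ = 77.44^(1/2) = 8.8000
r_full = 2·0.727 / (1 + 0.727) ≈ 0.8419
SEM = 8.8000 × √(1 − 0.8419) = 8.8000 × √0.1581 ≈ 8.8000 × 0.3976 ≈ 3.4988
Margin = 1.96 × 3.4988 ≈ 6.8576
Lower limit = 45 − 6.8576 ≈ 38.1424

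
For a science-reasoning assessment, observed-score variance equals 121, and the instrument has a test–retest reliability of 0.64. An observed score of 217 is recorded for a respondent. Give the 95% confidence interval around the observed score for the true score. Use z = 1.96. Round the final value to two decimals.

[204.06, 229.94]

SD = √121 ≃ 11.000
SEM = 11.000 * √(1 − 0.640) = 11.000 * √0.360 ≃ 11.000 * 0.600 ≃ 6.600
Half-width = 1.96*6.600 ≃ 12.936
Interval: (204.064, 229.936)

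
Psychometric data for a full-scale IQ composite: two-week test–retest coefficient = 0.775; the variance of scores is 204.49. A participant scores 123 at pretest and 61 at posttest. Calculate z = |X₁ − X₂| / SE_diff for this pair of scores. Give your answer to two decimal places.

σ = 204.49^(1/2) = 14.3000
SEM = 14.3000×√(1 − 0.7750) ≈ 6.7831
Standard error of the difference = 6.7831·√2 ≈ 9.5927
z = 62 / 9.5927 ≈ 6.4632

6.46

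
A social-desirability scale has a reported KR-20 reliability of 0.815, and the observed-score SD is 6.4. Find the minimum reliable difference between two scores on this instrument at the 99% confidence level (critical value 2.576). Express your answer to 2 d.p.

10.03

SEM = 6.400×√(1 − 0.815) ≈ 2.753
SE_diff = SEM × √2 ≈ 2.753 × 1.414 ≈ 3.893
Smallest detectable difference = 2.576×3.893 ≈ 10.028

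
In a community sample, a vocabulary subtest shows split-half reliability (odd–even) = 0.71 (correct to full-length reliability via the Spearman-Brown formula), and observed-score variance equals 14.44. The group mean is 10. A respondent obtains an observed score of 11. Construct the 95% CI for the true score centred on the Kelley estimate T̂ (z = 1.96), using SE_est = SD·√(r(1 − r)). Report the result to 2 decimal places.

[8.04, 13.63]

σ = 14.44^(1/2) = 3.800
Full-length reliability (Spearman-Brown) = 2(0.71)/(1+0.71) ≈ 0.830
T̂ = 0.830(11) + 0.170(10) ≈ 10.830
SE_est = SD · √(r(1 − r)) = 3.800 · √0.141 ≈ 3.800 · 0.375 ≈ 1.426
95% CI: 10.830 ± 2.795 ≈ (8.035, 13.625)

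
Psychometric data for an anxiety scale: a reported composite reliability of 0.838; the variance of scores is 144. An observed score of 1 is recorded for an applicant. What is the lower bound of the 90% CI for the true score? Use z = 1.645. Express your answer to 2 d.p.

-6.95

SD = √144 ≈ 12.00000
SEM = 12.00000*√(1 − 0.83800) ≈ 4.82991
Margin = 1.645 * 4.82991 ≈ 7.94520
Lower limit = 1 − 7.94520 ≈ -6.94520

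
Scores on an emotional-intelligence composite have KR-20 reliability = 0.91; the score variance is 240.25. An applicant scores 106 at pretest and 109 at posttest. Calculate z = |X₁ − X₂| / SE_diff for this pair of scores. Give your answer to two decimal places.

σ = 240.25^(1/2) = 15.50000
The standard error of measurement is 15.50000*√(1 − 0.91000) ≃ 15.50000*0.30000 ≃ 4.65000.
SE_diff = √2 * SEM ≃ 6.57609
z = 3 / 6.57609 ≃ 0.45620

0.46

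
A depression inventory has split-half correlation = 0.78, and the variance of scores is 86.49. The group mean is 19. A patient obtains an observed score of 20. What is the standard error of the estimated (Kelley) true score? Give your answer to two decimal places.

σ = 86.49^(1/2) = 9.300
r_full = 2·0.78 / (1 + 0.78) ≈ 0.876
SE_est = SD × √(r(1 − r)) = 9.300 × √0.108 ≈ 9.300 × 0.329 ≈ 3.061

3.06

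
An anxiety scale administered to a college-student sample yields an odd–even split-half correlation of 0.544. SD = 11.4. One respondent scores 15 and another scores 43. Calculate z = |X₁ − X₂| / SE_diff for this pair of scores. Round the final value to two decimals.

3.20

Spearman-Brown: r = 2(0.544) / (1 + 0.544) = 1.08800 / 1.54400 ≈ 0.70466
SEM = 11.40000 · √(1 − 0.70466) = 11.40000 · √0.29534 ≈ 11.40000 · 0.54345 ≈ 6.19532
SE_diff = √2 · SEM ≈ 8.76150
z = |15 − 43| / 8.76150 = 28 / 8.76150 ≈ 3.19580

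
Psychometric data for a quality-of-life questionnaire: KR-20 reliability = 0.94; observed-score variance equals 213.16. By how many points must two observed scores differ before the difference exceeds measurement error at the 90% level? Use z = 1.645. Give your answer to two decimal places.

σ = 213.16^(1/2) = 14.60000
SEM = 14.60000 * √(1 − 0.94000) = 14.60000 * √0.06000 ≈ 14.60000 * 0.24495 ≈ 3.57626
SE_diff = √2 * SEM ≈ 5.05759
Smallest detectable difference = 1.645*5.05759 ≈ 8.31973

8.32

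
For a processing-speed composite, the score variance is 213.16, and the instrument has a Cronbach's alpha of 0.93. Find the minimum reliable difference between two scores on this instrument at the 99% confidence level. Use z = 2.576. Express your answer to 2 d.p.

14.07

SD = √213.16 = 14.600
The standard error of measurement is 14.600×√(1 − 0.930) ≈ 14.600×0.265 ≈ 3.863.
SE_diff = SEM × √2 ≈ 3.863 × 1.414 ≈ 5.463
Minimum reliable difference = 2.576 × SE_diff ≈ 2.576 × 5.463 ≈ 14.072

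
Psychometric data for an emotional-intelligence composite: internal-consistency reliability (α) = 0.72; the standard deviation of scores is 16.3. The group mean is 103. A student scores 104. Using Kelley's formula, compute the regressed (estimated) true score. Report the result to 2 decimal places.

103.72

T̂ = r·X + (1 − r)·M = 0.720*104 + 0.280*103 = 74.880 + 28.840 ≈ 103.720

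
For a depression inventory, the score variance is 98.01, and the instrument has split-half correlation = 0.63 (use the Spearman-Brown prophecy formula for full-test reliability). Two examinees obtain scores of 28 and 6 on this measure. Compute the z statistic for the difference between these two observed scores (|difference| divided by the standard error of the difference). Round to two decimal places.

SD = √98.01 = 9.900
r_full = 2·0.63 / (1 + 0.63) ≈ 0.773
SEM = 9.900×√(1 − 0.773) ≈ 4.717
SE_diff = SEM × √2 ≈ 4.717 × 1.414 ≈ 6.670
z = |28 − 6| / 6.670 = 22 / 6.670 ≈ 3.298

3.30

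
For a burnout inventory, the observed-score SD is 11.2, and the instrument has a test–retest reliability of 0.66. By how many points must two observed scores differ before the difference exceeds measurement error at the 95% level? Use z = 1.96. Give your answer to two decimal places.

SEM = 11.2000*√(1 − 0.6600) ≈ 6.5307
SE_diff = SEM * √2 ≈ 6.5307 * 1.4142 ≈ 9.2358
Smallest detectable difference = 1.96*9.2358 ≈ 18.1021

18.10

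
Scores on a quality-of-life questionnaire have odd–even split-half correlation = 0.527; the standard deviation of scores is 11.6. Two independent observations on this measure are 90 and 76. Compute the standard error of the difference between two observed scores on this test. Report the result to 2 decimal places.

9.13

r_full = 2·0.527 / (1 + 0.527) ≈ 0.690
SEM = 11.600·√(1 − 0.690) ≈ 6.456
SE_diff = SEM · √2 ≈ 6.456 · 1.414 ≈ 9.130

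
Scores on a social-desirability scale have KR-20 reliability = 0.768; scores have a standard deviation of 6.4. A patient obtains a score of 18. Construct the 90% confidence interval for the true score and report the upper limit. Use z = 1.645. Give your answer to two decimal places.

SEM = 6.400 · √(1 − 0.768) = 6.400 · √0.232 ≈ 6.400 · 0.482 ≈ 3.083
Half-width = 1.645·3.083 ≈ 5.071
Upper bound: 18 + 5.071 = 23.071

23.07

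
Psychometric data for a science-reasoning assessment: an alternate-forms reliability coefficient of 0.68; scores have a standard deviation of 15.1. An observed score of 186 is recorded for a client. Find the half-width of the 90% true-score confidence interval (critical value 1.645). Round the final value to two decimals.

14.05

SEM = 15.10000·√(1 − 0.68000) ≃ 8.54185
Half-width = 1.645·8.54185 ≃ 14.05134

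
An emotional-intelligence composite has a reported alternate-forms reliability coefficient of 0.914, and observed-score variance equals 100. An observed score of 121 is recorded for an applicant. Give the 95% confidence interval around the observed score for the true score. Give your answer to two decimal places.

SD = √100 ≈ 10.00000
SEM = 10.00000 * √(1 − 0.91400) = 10.00000 * √0.08600 ≈ 10.00000 * 0.29326 ≈ 2.93258
1.96 * SEM ≈ 5.74785
95% CI: 121 ± 5.74785 = [115.25215, 126.74785]

[115.25, 126.75]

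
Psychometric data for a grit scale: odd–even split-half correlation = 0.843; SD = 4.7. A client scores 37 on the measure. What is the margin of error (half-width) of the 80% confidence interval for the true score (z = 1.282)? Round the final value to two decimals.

Full-length reliability (Spearman-Brown) = 2(0.843)/(1+0.843) ≈ 0.9148
SEM = 4.7000 · √(1 − 0.9148) = 4.7000 · √0.0852 ≈ 4.7000 · 0.2919 ≈ 1.3718
1.282 · SEM ≈ 1.7586

1.76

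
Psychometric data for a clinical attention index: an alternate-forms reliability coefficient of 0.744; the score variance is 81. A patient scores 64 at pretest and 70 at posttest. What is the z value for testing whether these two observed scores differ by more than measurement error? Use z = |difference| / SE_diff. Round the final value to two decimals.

0.93

SD = √81 ≈ 9.000
SEM = 9.000 × √(1 − 0.744) = 9.000 × √0.256 ≈ 9.000 × 0.506 ≈ 4.554
SE_diff = SEM × √2 ≈ 4.554 × 1.414 ≈ 6.440
z = |64 − 70| / 6.440 = 6 / 6.440 ≈ 0.932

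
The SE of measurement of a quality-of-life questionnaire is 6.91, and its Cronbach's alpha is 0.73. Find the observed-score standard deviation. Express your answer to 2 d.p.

σ = SEM·(1 − r)^(−1/2) ≃ 6.91·1.925 ≃ 13.298

13.30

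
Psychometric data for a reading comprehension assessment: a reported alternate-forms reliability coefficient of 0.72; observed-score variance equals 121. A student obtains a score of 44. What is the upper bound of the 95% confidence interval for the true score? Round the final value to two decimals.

55.41

σ = 121^(1/2) = 11.000
SEM = 11.000×√(1 − 0.720) ≈ 5.821
1.96 × SEM ≈ 11.408
Upper limit = 44 + 11.408 ≈ 55.408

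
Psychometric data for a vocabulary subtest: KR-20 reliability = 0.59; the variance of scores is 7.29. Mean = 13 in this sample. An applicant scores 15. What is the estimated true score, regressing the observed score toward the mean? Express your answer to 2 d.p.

T̂ = 0.590(15) + 0.410(13) ≃ 14.180

14.18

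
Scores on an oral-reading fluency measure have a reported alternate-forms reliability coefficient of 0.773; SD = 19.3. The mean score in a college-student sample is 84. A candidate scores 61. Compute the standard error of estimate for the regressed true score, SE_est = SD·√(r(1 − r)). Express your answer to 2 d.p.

SE_est = 19.3000·√[r(1 − r)] ≈ 8.0846

8.08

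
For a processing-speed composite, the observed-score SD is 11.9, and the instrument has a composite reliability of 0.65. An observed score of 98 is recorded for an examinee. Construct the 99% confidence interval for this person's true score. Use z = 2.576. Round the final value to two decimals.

The standard error of measurement is 11.9000·√(1 − 0.6500) ≈ 11.9000·0.5916 ≈ 7.0401.
Margin = 2.576 · 7.0401 ≈ 18.1354
Interval: (79.8646, 116.1354)

[79.86, 116.14]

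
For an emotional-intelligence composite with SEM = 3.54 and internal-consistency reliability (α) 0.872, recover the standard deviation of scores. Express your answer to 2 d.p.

9.89

SD = 3.54 / √(1 − 0.872) ≈ 9.8946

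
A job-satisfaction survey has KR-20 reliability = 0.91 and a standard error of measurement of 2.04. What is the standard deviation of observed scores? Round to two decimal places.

6.80

σ = SEM·(1 − r)^(−1/2) ≈ 2.04*3.3333 ≈ 6.8000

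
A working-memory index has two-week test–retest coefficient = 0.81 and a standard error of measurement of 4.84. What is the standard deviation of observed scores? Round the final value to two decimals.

11.10

SD = SEM / √(1 − r) = 4.84 / √0.19000 ≃ 4.84 / 0.43589 ≃ 11.10372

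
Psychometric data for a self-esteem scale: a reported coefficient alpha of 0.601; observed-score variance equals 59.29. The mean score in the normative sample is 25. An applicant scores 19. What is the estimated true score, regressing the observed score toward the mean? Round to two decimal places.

21.39

Estimated true score = 0.60100×19 + (1 − 0.60100)×25 ≈ 21.39400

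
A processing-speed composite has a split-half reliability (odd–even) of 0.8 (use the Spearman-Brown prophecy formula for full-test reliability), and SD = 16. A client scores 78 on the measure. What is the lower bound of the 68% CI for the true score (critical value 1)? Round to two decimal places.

72.67

Full-length reliability (Spearman-Brown) = 2(0.8)/(1+0.8) ≈ 0.8889
SEM = 16.0000 · √(1 − 0.8889) = 16.0000 · √0.1111 ≈ 16.0000 · 0.3333 ≈ 5.3333
Margin = 1 · 5.3333 ≈ 5.3333
Lower limit = 78 − 5.3333 ≈ 72.6667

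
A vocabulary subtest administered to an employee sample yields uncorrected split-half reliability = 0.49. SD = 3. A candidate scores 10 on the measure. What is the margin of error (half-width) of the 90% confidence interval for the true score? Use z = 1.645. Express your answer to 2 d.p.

2.89

r_full = 2·0.49 / (1 + 0.49) ≈ 0.6577
SEM = 3.0000×√(1 − 0.6577) ≈ 1.7551
Margin = 1.645 × 1.7551 ≈ 2.8872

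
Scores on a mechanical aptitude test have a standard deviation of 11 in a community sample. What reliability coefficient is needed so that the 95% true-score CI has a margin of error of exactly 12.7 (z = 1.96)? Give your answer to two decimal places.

0.65

Required SEM = 12.7 / 1.96 ≈ 6.47959
Required reliability = 1 − (SEM/SD)² = 1 − 0.34698 ≈ 0.65302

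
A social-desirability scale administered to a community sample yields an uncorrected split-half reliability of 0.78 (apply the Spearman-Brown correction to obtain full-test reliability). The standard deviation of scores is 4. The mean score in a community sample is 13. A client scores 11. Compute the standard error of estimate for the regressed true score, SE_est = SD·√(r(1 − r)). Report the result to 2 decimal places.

1.32

r_full = 2·0.78 / (1 + 0.78) ≈ 0.87640
SE_est = 4.00000*√(0.87640*0.12360) ≈ 1.31648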